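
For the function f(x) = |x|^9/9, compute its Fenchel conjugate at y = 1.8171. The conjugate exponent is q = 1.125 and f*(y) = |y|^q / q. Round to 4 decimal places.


The conjugate exponent q satisfies 1/p + 1/q = 1.
p = 9, so q = 9/(9 - 1) = 1.125
|y|^q = 1.8171^1.125 = 1.9579
f*(1.8171) = 1.9579 / 1.125 = 1.7404


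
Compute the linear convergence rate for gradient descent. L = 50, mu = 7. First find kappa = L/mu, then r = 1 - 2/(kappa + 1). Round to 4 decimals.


Step 1: Compute the condition number.
kappa = L/mu = 50/7 = 7.1429
Step 2: Compute the convergence rate.
r = 1 - 2/(kappa + 1) = 1 - 2*mu/(L + mu) = (L - mu)/(L + mu) = 43/57 = 0.7544


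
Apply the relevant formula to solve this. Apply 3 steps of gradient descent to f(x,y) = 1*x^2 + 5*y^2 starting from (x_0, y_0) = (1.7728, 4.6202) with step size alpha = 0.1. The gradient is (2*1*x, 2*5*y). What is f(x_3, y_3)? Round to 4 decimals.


Gradient descent on f(x,y) = 1*x^2 + 5*y^2.
Starting point: (1.7728, 4.6202), alpha = 0.1
Step 1: grad_x = 2*1*1.7728 = 3.5456, grad_y = 2*5*4.6202 = 46.202
  x_1 = 1.7728 - 0.1*3.5456 = 1.4182
  y_1 = 4.6202 - 0.1*46.202 = 0.0
Step 2: grad_x = 2*1*1.4182 = 2.8365, grad_y = 2*5*0.0 = 0.0
  x_2 = 1.4182 - 0.1*2.8365 = 1.1346
  y_2 = 0.0 - 0.1*0.0 = 0.0
Step 3: grad_x = 2*1*1.1346 = 2.2692, grad_y = 2*5*0.0 = 0.0
  x_3 = 1.1346 - 0.1*2.2692 = 0.9077
  y_3 = 0.0 - 0.1*0.0 = 0.0
f(0.9077, 0.0) = 1*0.9077^2 + 5*0.0^2 = 0.8239


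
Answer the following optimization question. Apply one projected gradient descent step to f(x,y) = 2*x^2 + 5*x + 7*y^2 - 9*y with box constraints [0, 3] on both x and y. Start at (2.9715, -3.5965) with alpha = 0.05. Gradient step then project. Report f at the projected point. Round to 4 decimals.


Step 1: Compute gradient at (2.9715, -3.5965).
grad_x = 2*2*2.9715 + 5 = 16.886
grad_y = 2*7*-3.5965 - 9 = -59.351
Step 2: Gradient step.
x_raw = 2.9715 - 0.05*16.886 = 2.1272
y_raw = -3.5965 - 0.05*-59.351 = -0.629
Step 3: Project onto [0, 3].
x_proj = clip(2.1272) = 2.1272
y_proj = clip(-0.629) = 0.0
Step 4: Evaluate f.
f(2.1272, 0.0) = 19.686


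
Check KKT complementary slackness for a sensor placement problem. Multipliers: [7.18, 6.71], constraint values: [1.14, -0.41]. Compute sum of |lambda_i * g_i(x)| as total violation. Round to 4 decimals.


KKT complementary slackness check:
lambda_1 * g_1 = 7.18 * 1.14 = 8.1852
lambda_2 * g_2 = 6.71 * -0.41 = -2.7511
Total violation = 8.1852 + 2.7511 = 10.9363


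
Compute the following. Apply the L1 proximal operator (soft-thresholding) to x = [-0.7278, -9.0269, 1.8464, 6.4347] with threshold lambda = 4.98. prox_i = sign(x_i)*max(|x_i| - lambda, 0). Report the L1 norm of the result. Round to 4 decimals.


Soft-thresholding with lambda = 4.98:
prox(-0.7278) = sign(-0.7278)*max(|-0.7278| - 4.98, 0) = 0.0
prox(-9.0269) = sign(-9.0269)*max(|-9.0269| - 4.98, 0) = -4.0469
prox(1.8464) = sign(1.8464)*max(|1.8464| - 4.98, 0) = 0.0
prox(6.4347) = sign(6.4347)*max(|6.4347| - 4.98, 0) = 1.4547
prox(x) = [0.0, -4.0469, 0.0, 1.4547]
||prox(x)||_1 = 0.0 + 4.0469 + 0.0 + 1.4547 = 5.5016


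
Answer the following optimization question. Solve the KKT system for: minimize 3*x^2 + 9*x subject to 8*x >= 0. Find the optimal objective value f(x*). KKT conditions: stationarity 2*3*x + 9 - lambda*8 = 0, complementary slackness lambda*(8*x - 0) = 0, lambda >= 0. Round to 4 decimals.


Step 1: Try lambda = 0 (constraint inactive).
x_unc = -9/(2*3) = -1.5
Check: 8*-1.5 = -12.0 < 0 -- violated!
Step 2: Constraint must be active: 8*x = 0
x* = 0/8 = 0.0
lambda = (2*3*0.0 + 9)/8 = 1.125
Step 3: Compute optimal value.
f(x*) = 3*0.0^2 + 9*0.0 = 0.0


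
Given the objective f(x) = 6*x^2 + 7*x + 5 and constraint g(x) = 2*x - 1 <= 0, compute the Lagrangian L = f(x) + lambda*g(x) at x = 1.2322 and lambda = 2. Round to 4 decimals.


Step 1: Evaluate f(x).
f(1.2322) = 6*1.2322^2 + 7*1.2322 + 5 = 22.7353
Step 2: Evaluate g(x).
g(1.2322) = 2*1.2322 - 1 = 1.4644
Step 3: Compute Lagrangian.
L = 22.7353 + 2*1.4644 = 25.6641


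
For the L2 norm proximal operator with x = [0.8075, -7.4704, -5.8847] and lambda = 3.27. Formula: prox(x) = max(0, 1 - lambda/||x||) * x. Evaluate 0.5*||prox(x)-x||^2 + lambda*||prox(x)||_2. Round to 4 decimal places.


Step 1: Compute ||x||.
||x|| = 9.544
Step 2: Compute scaling factor.
scale = max(0, 1 - 3.27/9.544) = 0.6574
Step 3: prox(x) = [0.5308, -4.9109, -3.8685]
||prox(x)|| = 6.274
Step 4: Proximal objective.
0.5*||prox-x||^2 = 5.3465
lambda*||prox|| = 20.516
Total = 25.8625


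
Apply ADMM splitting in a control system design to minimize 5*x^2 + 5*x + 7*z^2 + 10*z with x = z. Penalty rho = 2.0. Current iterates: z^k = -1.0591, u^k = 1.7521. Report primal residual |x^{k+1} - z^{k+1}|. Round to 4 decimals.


ADMM iteration with rho = 2.0, z^k = -1.0591, u^k = 1.7521
Step 1: x-update.
Minimize 5*x^2 + 5*x + (2.0/2)*(x + 1.0591 + 1.7521)^2
FOC: (2*5 + 2.0)*x = -5 + 2.0*(-1.0591 - 1.7521)
x^{k+1} = -0.8852
Step 2: z-update.
Minimize 7*z^2 + 10*z + (2.0/2)*(-0.8852 - z + 1.7521)^2
FOC: (2*7 + 2.0)*z = -10 + 2.0*(-0.8852 + 1.7521)
z^{k+1} = -0.5166
Step 3: u-update.
u^{k+1} = 1.7521 - 0.8852 + 0.5166 = 1.3835
Step 4: Primal residual = |-0.8852 + 0.5166| = 0.3686


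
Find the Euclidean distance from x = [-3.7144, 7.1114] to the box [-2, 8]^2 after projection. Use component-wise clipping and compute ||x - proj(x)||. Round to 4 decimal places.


Project each component onto [-2, 8].
clip(-3.7144) = -2.0, clip(7.1114) = 7.1114
Projection = [-2.0, 7.1114]
Squared diffs: [2.9392, 0.0]
Distance = sqrt(2.9392) = 1.7144


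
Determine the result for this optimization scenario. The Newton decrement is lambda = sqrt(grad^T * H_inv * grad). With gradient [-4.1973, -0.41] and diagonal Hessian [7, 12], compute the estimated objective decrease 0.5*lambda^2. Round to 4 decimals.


Step 1: H is diagonal, so H^(-1) * g = [-0.5996, -0.0342].
Step 2: g^T H^(-1) g = sum_i g_i^2 / H_ii
  = (-4.1973)^2/7 + (-0.41)^2/12
  = 2.5168 + 0.014 = 2.5308
Step 3: Objective decrease = 0.5 * g^T H^(-1) g = 1.2654


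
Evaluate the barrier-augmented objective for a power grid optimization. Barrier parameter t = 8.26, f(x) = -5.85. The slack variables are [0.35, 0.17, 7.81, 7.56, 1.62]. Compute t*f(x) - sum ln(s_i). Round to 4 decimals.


Step 1: Compute log-barrier.
ln values: [-1.0498, -1.772, 2.0554, 2.0229, 0.4824]
phi = -(-1.0498 - 1.772 + 2.0554 + 2.0229 + 0.4824) = -1.7389
Step 2: Compute augmented objective.
t*f(x) = 8.26*-5.85 = -48.321
Total = -48.321 - 1.7389 = -50.0599


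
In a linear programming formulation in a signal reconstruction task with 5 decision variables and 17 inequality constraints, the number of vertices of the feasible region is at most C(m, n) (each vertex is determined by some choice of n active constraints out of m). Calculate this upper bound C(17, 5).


Each vertex corresponds to some choice of n active constraints out of m, so the number of vertices is at most C(m, n) = m! / (n!(m-n)!).
m = 17, n = 5
Numerator: 17 * 16 * 15 * 14 * 13
Denominator: 5! = 120
C(17, 5) = 6188


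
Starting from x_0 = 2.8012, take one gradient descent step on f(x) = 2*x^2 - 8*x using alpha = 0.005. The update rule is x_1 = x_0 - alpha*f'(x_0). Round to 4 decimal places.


We compute the gradient at x_0 and apply the update.
f'(x) = 4*x - 8
f'(2.8012) = 4*2.8012 - 8 = 3.2048
x_1 = 2.8012 - 0.005*3.2048 = 2.7852


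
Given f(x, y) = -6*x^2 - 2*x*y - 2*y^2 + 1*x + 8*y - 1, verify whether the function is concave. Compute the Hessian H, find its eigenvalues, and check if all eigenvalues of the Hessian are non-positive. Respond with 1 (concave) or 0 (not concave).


The Hessian of f(x,y) = -6*x^2 - 2*x*y - 2*y^2 + 1*x + 8*y - 1 is:
H = [[-12, -2], [-2, -4]]
Trace = -12 - 4 = -16
Determinant = -12*-4 - (-2)^2 = 44
Discriminant = (-16)^2 - 4*44 = 80.0
Eigenvalues: lambda_1 = -12.4721, lambda_2 = -3.5279
The function is concave.

1


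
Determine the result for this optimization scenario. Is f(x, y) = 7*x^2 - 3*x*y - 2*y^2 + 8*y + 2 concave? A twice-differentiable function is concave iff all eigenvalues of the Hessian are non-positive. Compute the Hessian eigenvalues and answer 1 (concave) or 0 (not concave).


The Hessian of f(x,y) = 7*x^2 - 3*x*y - 2*y^2 + 8*y + 2 is:
H = [[14, -3], [-3, -4]]
Trace = 14 - 4 = 10
Determinant = 14*-4 - (-3)^2 = -65
Discriminant = (10)^2 - 4*-65 = 360.0
Eigenvalues: lambda_1 = -4.4868, lambda_2 = 14.4868
The function is not concave.

0


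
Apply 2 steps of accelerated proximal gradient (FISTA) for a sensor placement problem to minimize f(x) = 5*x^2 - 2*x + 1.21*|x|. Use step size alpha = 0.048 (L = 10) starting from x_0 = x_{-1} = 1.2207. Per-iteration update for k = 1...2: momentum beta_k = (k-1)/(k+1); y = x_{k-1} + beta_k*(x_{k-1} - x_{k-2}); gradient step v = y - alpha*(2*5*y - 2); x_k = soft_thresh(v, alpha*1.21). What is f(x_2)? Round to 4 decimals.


FISTA on f(x) = 5*x^2 - 2*x + 1.21*|x|
L = 10, alpha = 0.048
Iteration 1: beta = 0.0, y = 1.2207 + 0.0*(1.2207 - 1.2207) = 1.2207
  grad(y) = 10.207, v = y - alpha*grad = 0.7308
  prox(v) = soft_thresh(0.7308, 0.0581) = 0.6727
Iteration 2: beta = 0.3333, y = 0.6727 + 0.3333*(0.6727 - 1.2207) = 0.49
  grad(y) = 2.9001, v = y - alpha*grad = 0.3508
  prox(v) = soft_thresh(0.3508, 0.0581) = 0.2927
f(x_2) = 5*0.2927^2 - 2*0.2927 + 1.21*|0.2927| = 0.1972


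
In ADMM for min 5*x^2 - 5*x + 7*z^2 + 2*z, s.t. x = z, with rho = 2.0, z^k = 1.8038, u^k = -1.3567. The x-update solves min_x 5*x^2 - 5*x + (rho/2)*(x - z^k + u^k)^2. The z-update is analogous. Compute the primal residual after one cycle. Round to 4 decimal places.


ADMM iteration with rho = 2.0, z^k = 1.8038, u^k = -1.3567
Step 1: x-update.
Minimize 5*x^2 - 5*x + (2.0/2)*(x - 1.8038 - 1.3567)^2
FOC: (2*5 + 2.0)*x = 5 + 2.0*(1.8038 + 1.3567)
x^{k+1} = 0.9434
Step 2: z-update.
Minimize 7*z^2 + 2*z + (2.0/2)*(0.9434 - z - 1.3567)^2
FOC: (2*7 + 2.0)*z = -2 + 2.0*(0.9434 - 1.3567)
z^{k+1} = -0.1767
Step 3: u-update.
u^{k+1} = -1.3567 + 0.9434 + 0.1767 = -0.2366
Step 4: Primal residual = |0.9434 + 0.1767| = 1.1201


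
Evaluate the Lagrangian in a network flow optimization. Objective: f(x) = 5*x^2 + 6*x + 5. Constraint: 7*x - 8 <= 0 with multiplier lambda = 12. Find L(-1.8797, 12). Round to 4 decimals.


Step 1: Evaluate f(x).
f(-1.8797) = 5*(-1.8797)^2 + 6*(-1.8797) + 5 = 11.3882
Step 2: Evaluate g(x).
g(-1.8797) = 7*-1.8797 - 8 = -21.1579
Step 3: Compute Lagrangian.
L = 11.3882 + 12*-21.1579 = -242.5066


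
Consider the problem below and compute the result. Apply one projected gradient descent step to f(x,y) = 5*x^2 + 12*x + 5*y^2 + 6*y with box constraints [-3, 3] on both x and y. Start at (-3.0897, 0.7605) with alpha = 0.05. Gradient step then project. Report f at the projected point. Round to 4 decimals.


Step 1: Compute gradient at (-3.0897, 0.7605).
grad_x = 2*5*-3.0897 + 12 = -18.897
grad_y = 2*5*0.7605 + 6 = 13.605
Step 2: Gradient step.
x_raw = -3.0897 - 0.05*-18.897 = -2.1449
y_raw = 0.7605 - 0.05*13.605 = 0.0803
Step 3: Project onto [-3, 3].
x_proj = clip(-2.1449) = -2.1449
y_proj = clip(0.0803) = 0.0803
Step 4: Evaluate f.
f(-2.1449, 0.0803) = -2.2226


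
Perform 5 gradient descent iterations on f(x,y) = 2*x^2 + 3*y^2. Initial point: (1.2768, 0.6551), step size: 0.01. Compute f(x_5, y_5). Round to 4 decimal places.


Gradient descent on f(x,y) = 2*x^2 + 3*y^2.
Starting point: (1.2768, 0.6551), alpha = 0.01
Step 1: grad_x = 2*2*1.2768 = 5.1072, grad_y = 2*3*0.6551 = 3.9306
  x_1 = 1.2768 - 0.01*5.1072 = 1.2257
  y_1 = 0.6551 - 0.01*3.9306 = 0.6158
Step 2: grad_x = 2*2*1.2257 = 4.9029, grad_y = 2*3*0.6158 = 3.6948
  x_2 = 1.2257 - 0.01*4.9029 = 1.1767
  y_2 = 0.6158 - 0.01*3.6948 = 0.5788
Step 3: grad_x = 2*2*1.1767 = 4.7068, grad_y = 2*3*0.5788 = 3.4731
  x_3 = 1.1767 - 0.01*4.7068 = 1.1296
  y_3 = 0.5788 - 0.01*3.4731 = 0.5441
Step 4: grad_x = 2*2*1.1296 = 4.5185, grad_y = 2*3*0.5441 = 3.2647
  x_4 = 1.1296 - 0.01*4.5185 = 1.0844
  y_4 = 0.5441 - 0.01*3.2647 = 0.5115
Step 5: grad_x = 2*2*1.0844 = 4.3378, grad_y = 2*3*0.5115 = 3.0688
  x_5 = 1.0844 - 0.01*4.3378 = 1.0411
  y_5 = 0.5115 - 0.01*3.0688 = 0.4808
f(1.0411, 0.4808) = 2*1.0411^2 + 3*0.4808^2 = 2.8611


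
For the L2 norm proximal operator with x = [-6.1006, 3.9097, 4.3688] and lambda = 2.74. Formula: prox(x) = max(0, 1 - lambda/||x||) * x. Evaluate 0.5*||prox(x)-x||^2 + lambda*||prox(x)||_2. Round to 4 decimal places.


Step 1: Compute ||x||.
||x|| = 8.4611
Step 2: Compute scaling factor.
scale = max(0, 1 - 2.74/8.4611) = 0.6762
Step 3: prox(x) = [-4.125, 2.6436, 2.954]
||prox(x)|| = 5.7211
Step 4: Proximal objective.
0.5*||prox-x||^2 = 3.7538
lambda*||prox|| = 15.6758
Total = 19.4295


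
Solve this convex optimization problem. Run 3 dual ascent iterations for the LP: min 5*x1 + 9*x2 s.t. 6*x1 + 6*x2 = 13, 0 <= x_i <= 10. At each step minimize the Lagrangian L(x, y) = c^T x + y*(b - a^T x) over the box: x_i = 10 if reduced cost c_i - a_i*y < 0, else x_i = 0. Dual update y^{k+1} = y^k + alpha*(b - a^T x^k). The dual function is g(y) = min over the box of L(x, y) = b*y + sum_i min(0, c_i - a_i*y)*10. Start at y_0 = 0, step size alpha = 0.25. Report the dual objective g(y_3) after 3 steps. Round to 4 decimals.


Dual ascent for LP: min 5*x1 + 9*x2, 6*x1 + 6*x2 = 13, 0 <= x_i <= 10
Step 1: y^k = 0.0, reduced costs: (5.0, 9.0)
  x^k = (0.0, 0.0), subgradient = b - a^T x = 13.0
  y^{k+1} = 0.0 + 0.25*13.0 = 3.25
Step 2: y^k = 3.25, reduced costs: (-14.5, -10.5)
  x^k = (10.0, 10.0), subgradient = b - a^T x = -107.0
  y^{k+1} = 3.25 + 0.25*-107.0 = -23.5
Step 3: y^k = -23.5, reduced costs: (146.0, 150.0)
  x^k = (0.0, 0.0), subgradient = b - a^T x = 13.0
  y^{k+1} = -23.5 + 0.25*13.0 = -20.25
Dual objective at y_3 = -20.25: reduced costs (126.5, 130.5), box minimizer x = (0.0, 0.0)
g(y_3) = b*y + (c1 - a1*y)*x1 + (c2 - a2*y)*x2 = 13*(-20.25) + 126.5*0.0 + 130.5*0.0 = -263.25 + 0.0 + 0.0 = -263.25


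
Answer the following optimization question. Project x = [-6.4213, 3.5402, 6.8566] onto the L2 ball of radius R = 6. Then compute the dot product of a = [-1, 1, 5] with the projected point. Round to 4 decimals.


Step 1: Compute ||x|| (intermediates to 6 decimals).
||x|| = sqrt((-6.4213)^2 + 3.5402^2 + 6.8566^2) = 10.038878
Step 2: Project.
Since ||x|| > R, scale = R/||x|| = 6/10.038878 = 0.597676, proj(x) = scale * x
proj(x) = [-3.837857, 2.115893, 4.098025]
Step 3: Dot product.
a^T * proj(x) = -1*(-3.837857) + 1*2.115893 + 5*4.098025 = 26.4439


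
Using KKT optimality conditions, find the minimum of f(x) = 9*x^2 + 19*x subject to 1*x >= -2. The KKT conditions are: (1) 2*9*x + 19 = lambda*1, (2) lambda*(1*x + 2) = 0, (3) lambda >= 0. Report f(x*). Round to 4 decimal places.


Step 1: Try lambda = 0 (constraint inactive).
Stationarity: 2*9*x + 19 = 0
x* = -19/(2*9) = -19/18 = -1.0556 (rounded; the exact value -19/18 is used below)
Check constraint: 1*-1.0556 = -1.0556 >= -2 -- satisfied.
Step 2: Compute optimal value.
f(x*) = 9*(-19/18)^2 + 19*(-19/18) = -10.0278


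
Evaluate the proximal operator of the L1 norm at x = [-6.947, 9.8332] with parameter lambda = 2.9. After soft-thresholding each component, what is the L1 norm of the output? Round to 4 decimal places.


Soft-thresholding with lambda = 2.9:
prox(-6.947) = sign(-6.947)*max(|-6.947| - 2.9, 0) = -4.047
prox(9.8332) = sign(9.8332)*max(|9.8332| - 2.9, 0) = 6.9332
prox(x) = [-4.047, 6.9332]
||prox(x)||_1 = 4.047 + 6.9332 = 10.9802


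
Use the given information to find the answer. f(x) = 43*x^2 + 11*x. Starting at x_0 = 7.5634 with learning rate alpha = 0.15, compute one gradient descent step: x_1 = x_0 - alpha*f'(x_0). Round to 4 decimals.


We compute the gradient at x_0 and apply the update.
f'(x) = 86*x + 11
f'(7.5634) = 86*7.5634 + 11 = 661.4524
x_1 = 7.5634 - 0.15*661.4524 = -91.6545


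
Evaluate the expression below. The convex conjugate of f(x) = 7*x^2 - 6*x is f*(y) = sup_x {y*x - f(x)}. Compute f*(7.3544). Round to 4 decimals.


f*(y) = sup_x {y*x - a*x^2 - b*x} = sup_x {(y-b)*x - a*x^2}
FOC: (y - b) - 2a*x = 0 => x* = (y - b)/(2a)
x* = (7.3544 + 6)/(2*7) = 0.9539
f*(7.3544) = (y-b)^2/(4a) = (7.3544 + 6)^2/(4*7)
= 178.34/28 = 6.3693


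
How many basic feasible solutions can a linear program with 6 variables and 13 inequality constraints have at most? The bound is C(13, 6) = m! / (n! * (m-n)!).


Each vertex corresponds to some choice of n active constraints out of m, so the number of vertices is at most C(m, n) = m! / (n!(m-n)!).
m = 13, n = 6
Numerator: 13 * 12 * 11 * 10 * 9 * 8
Denominator: 6! = 720
C(13, 6) = 1716


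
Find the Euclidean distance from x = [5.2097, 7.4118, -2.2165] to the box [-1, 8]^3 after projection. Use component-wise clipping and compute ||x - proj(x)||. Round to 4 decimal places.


Project each component onto [-1, 8].
clip(5.2097) = 5.2097, clip(7.4118) = 7.4118, clip(-2.2165) = -1.0
Projection = [5.2097, 7.4118, -1.0]
Squared diffs: [0.0, 0.0, 1.4799]
Distance = sqrt(1.4799) = 1.2165


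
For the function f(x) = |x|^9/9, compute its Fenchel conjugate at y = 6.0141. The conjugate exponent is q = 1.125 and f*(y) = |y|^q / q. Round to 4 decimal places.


The conjugate exponent q satisfies 1/p + 1/q = 1.
p = 9, so q = 9/(9 - 1) = 1.125
|y|^q = 6.0141^1.125 = 7.526
f*(6.0141) = 7.526 / 1.125 = 6.6898


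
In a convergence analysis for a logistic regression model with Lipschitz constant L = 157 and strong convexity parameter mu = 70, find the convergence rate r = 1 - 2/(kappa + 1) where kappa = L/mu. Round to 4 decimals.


Step 1: Compute the condition number.
kappa = L/mu = 157/70 = 2.2429
Step 2: Compute the convergence rate.
r = 1 - 2/(kappa + 1) = 1 - 2*mu/(L + mu) = (L - mu)/(L + mu) = 87/227 = 0.3833


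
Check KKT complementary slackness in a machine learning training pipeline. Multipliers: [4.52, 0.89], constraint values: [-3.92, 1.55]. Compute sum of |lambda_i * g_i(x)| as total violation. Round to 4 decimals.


KKT complementary slackness check:
lambda_1 * g_1 = 4.52 * -3.92 = -17.7184
lambda_2 * g_2 = 0.89 * 1.55 = 1.3795
Total violation = 17.7184 + 1.3795 = 19.0979


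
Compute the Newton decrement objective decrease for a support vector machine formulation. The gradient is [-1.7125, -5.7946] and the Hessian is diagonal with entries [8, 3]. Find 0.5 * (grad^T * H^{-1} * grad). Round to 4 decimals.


Step 1: H is diagonal, so H^(-1) * g = [-0.2141, -1.9315].
Step 2: g^T H^(-1) g = sum_i g_i^2 / H_ii
  = (-1.7125)^2/8 + (-5.7946)^2/3
  = 0.3666 + 11.1925 = 11.559
Step 3: Objective decrease = 0.5 * g^T H^(-1) g = 5.7795


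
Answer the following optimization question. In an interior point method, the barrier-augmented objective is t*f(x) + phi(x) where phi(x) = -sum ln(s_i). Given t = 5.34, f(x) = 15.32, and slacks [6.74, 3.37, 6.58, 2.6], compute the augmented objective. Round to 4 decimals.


Step 1: Compute log-barrier.
ln values: [1.9081, 1.2149, 1.884, 0.9555]
phi = -(1.9081 + 1.2149 + 1.884 + 0.9555) = -5.9625
Step 2: Compute augmented objective.
t*f(x) = 5.34*15.32 = 81.8088
Total = 81.8088 - 5.9625 = 75.8463


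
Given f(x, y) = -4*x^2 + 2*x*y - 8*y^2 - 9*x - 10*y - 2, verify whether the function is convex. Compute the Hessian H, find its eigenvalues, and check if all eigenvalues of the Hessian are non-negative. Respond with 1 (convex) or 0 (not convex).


The Hessian of f(x,y) = -4*x^2 + 2*x*y - 8*y^2 - 9*x - 10*y - 2 is:
H = [[-8, 2], [2, -16]]
Trace = -8 - 16 = -24
Determinant = -8*-16 - (2)^2 = 124
Discriminant = (-24)^2 - 4*124 = 80.0
Eigenvalues: lambda_1 = -16.4721, lambda_2 = -7.5279
The function is not convex.

0


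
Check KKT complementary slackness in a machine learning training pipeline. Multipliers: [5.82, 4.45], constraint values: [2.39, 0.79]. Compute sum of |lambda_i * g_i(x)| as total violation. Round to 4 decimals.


KKT complementary slackness check:
lambda_1 * g_1 = 5.82 * 2.39 = 13.9098
lambda_2 * g_2 = 4.45 * 0.79 = 3.5155
Total violation = 13.9098 + 3.5155 = 17.4253


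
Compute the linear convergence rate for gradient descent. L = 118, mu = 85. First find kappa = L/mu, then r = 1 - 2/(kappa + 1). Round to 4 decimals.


Step 1: Compute the condition number.
kappa = L/mu = 118/85 = 1.3882
Step 2: Compute the convergence rate.
r = 1 - 2/(kappa + 1) = 1 - 2*mu/(L + mu) = (L - mu)/(L + mu) = 33/203 = 0.1626


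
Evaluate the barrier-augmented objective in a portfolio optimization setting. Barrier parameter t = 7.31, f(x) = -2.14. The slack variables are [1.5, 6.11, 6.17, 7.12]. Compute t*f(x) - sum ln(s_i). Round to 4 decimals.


Step 1: Compute log-barrier.
ln values: [0.4055, 1.8099, 1.8197, 1.9629]
phi = -(0.4055 + 1.8099 + 1.8197 + 1.9629) = -5.998
Step 2: Compute augmented objective.
t*f(x) = 7.31*-2.14 = -15.6434
Total = -15.6434 - 5.998 = -21.6414


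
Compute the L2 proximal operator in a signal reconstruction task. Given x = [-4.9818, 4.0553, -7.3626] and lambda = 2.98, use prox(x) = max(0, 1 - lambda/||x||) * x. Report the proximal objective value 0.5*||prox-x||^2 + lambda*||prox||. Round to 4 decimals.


Step 1: Compute ||x||.
||x|| = 9.771
Step 2: Compute scaling factor.
scale = max(0, 1 - 2.98/9.771) = 0.695
Step 3: prox(x) = [-3.4624, 2.8185, -5.1171]
||prox(x)|| = 6.791
Step 4: Proximal objective.
0.5*||prox-x||^2 = 4.4402
lambda*||prox|| = 20.2372
Total = 24.6773


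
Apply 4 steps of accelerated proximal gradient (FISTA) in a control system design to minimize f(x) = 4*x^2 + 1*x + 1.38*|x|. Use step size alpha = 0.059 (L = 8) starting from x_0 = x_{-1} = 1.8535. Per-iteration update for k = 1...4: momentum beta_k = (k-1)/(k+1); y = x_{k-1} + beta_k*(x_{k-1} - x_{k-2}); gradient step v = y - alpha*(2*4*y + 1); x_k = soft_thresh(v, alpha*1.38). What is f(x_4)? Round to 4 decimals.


FISTA on f(x) = 4*x^2 + 1*x + 1.38*|x|
L = 8, alpha = 0.059
Iteration 1: beta = 0.0, y = 1.8535 + 0.0*(1.8535 - 1.8535) = 1.8535
  grad(y) = 15.828, v = y - alpha*grad = 0.9196
  prox(v) = soft_thresh(0.9196, 0.0814) = 0.8382
Iteration 2: beta = 0.3333, y = 0.8382 + 0.3333*(0.8382 - 1.8535) = 0.4998
  grad(y) = 4.9984, v = y - alpha*grad = 0.2049
  prox(v) = soft_thresh(0.2049, 0.0814) = 0.1235
Iteration 3: beta = 0.5, y = 0.1235 + 0.5*(0.1235 - 0.8382) = -0.2339
  grad(y) = -0.8712, v = y - alpha*grad = -0.1825
  prox(v) = soft_thresh(-0.1825, 0.0814) = -0.1011
Iteration 4: beta = 0.6, y = -0.1011 + 0.6*(-0.1011 - 0.1235) = -0.2358
  grad(y) = -0.8865, v = y - alpha*grad = -0.1835
  prox(v) = soft_thresh(-0.1835, 0.0814) = -0.1021
f(x_4) = 4*(-0.1021)^2 + 1*(-0.1021) + 1.38*|-0.1021| = 0.0805


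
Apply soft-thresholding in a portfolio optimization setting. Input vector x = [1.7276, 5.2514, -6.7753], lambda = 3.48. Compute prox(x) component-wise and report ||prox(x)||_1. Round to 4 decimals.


Soft-thresholding with lambda = 3.48:
prox(1.7276) = sign(1.7276)*max(|1.7276| - 3.48, 0) = 0.0
prox(5.2514) = sign(5.2514)*max(|5.2514| - 3.48, 0) = 1.7714
prox(-6.7753) = sign(-6.7753)*max(|-6.7753| - 3.48, 0) = -3.2953
prox(x) = [0.0, 1.7714, -3.2953]
||prox(x)||_1 = 0.0 + 1.7714 + 3.2953 = 5.0667


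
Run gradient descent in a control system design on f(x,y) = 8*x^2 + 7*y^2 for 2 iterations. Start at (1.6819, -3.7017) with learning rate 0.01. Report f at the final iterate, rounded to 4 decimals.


Gradient descent on f(x,y) = 8*x^2 + 7*y^2.
Starting point: (1.6819, -3.7017), alpha = 0.01
Step 1: grad_x = 2*8*1.6819 = 26.9104, grad_y = 2*7*-3.7017 = -51.8238
  x_1 = 1.6819 - 0.01*26.9104 = 1.4128
  y_1 = -3.7017 - 0.01*-51.8238 = -3.1835
Step 2: grad_x = 2*8*1.4128 = 22.6047, grad_y = 2*7*-3.1835 = -44.5685
  x_2 = 1.4128 - 0.01*22.6047 = 1.1867
  y_2 = -3.1835 - 0.01*-44.5685 = -2.7378
f(1.1867, -2.7378) = 8*1.1867^2 + 7*(-2.7378)^2 = 63.735


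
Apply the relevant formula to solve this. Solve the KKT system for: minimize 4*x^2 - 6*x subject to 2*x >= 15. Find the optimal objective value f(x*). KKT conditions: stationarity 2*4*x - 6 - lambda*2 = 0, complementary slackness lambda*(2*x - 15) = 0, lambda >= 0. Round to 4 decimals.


Step 1: Try lambda = 0 (constraint inactive).
x_unc = 6/(2*4) = 0.75
Check: 2*0.75 = 1.5 < 15 -- violated!
Step 2: Constraint must be active: 2*x = 15
x* = 15/2 = 7.5
lambda = (2*4*7.5 - 6)/2 = 27.0
Step 3: Compute optimal value.
f(x*) = 4*7.5^2 - 6*7.5 = 180.0


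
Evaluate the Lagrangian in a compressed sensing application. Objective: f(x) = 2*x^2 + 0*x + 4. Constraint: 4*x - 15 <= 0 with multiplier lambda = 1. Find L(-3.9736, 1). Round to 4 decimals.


Step 1: Evaluate f(x).
f(-3.9736) = 2*(-3.9736)^2 + 0*(-3.9736) + 4 = 35.579
Step 2: Evaluate g(x).
g(-3.9736) = 4*-3.9736 - 15 = -30.8944
Step 3: Compute Lagrangian.
L = 35.579 + 1*-30.8944 = 4.6846


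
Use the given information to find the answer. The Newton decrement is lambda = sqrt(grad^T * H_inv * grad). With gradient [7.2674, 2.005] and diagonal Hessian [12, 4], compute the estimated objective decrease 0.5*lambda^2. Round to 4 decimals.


Step 1: H is diagonal, so H^(-1) * g = [0.6056, 0.5013].
Step 2: g^T H^(-1) g = sum_i g_i^2 / H_ii
  = (7.2674)^2/12 + (2.005)^2/4
  = 4.4013 + 1.005 = 5.4063
Step 3: Objective decrease = 0.5 * g^T H^(-1) g = 2.7031


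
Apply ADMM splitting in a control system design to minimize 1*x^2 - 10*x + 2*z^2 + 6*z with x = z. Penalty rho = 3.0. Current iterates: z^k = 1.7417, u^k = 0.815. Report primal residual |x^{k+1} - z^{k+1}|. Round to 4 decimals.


ADMM iteration with rho = 3.0, z^k = 1.7417, u^k = 0.815
Step 1: x-update.
Minimize 1*x^2 - 10*x + (3.0/2)*(x - 1.7417 + 0.815)^2
FOC: (2*1 + 3.0)*x = 10 + 3.0*(1.7417 - 0.815)
x^{k+1} = 2.556
Step 2: z-update.
Minimize 2*z^2 + 6*z + (3.0/2)*(2.556 - z + 0.815)^2
FOC: (2*2 + 3.0)*z = -6 + 3.0*(2.556 + 0.815)
z^{k+1} = 0.5876
Step 3: u-update.
u^{k+1} = 0.815 + 2.556 - 0.5876 = 2.7834
Step 4: Primal residual = |2.556 - 0.5876| = 1.9684


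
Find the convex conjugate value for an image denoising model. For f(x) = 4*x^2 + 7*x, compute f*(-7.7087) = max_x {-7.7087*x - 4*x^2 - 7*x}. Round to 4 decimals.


f*(y) = sup_x {y*x - a*x^2 - b*x} = sup_x {(y-b)*x - a*x^2}
FOC: (y - b) - 2a*x = 0 => x* = (y - b)/(2a)
x* = (-7.7087 - 7)/(2*4) = -1.8386
f*(-7.7087) = (y-b)^2/(4a) = (-7.7087 - 7)^2/(4*4)
= 216.3459/16 = 13.5216


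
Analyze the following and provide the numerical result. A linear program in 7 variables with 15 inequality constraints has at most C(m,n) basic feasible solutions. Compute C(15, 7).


Each vertex corresponds to some choice of n active constraints out of m, so the number of vertices is at most C(m, n) = m! / (n!(m-n)!).
m = 15, n = 7
Numerator: 15 * 14 * 13 * 12 * 11 * 10 * 9
Denominator: 7! = 5040
C(15, 7) = 6435


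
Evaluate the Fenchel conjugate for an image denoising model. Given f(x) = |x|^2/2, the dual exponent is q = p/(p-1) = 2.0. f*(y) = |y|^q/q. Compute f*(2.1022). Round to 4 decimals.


The conjugate exponent q satisfies 1/p + 1/q = 1.
p = 2, so q = 2/(2 - 1) = 2.0
|y|^q = 2.1022^2.0 = 4.4192
f*(2.1022) = 4.4192 / 2.0 = 2.2096


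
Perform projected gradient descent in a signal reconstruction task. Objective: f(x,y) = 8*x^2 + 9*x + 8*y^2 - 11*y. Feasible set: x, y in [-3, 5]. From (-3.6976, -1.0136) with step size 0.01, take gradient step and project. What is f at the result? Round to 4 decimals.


Step 1: Compute gradient at (-3.6976, -1.0136).
grad_x = 2*8*-3.6976 + 9 = -50.1616
grad_y = 2*8*-1.0136 - 11 = -27.2176
Step 2: Gradient step.
x_raw = -3.6976 - 0.01*-50.1616 = -3.196
y_raw = -1.0136 - 0.01*-27.2176 = -0.7414
Step 3: Project onto [-3, 5].
x_proj = clip(-3.196) = -3.0
y_proj = clip(-0.7414) = -0.7414
Step 4: Evaluate f.
f(-3.0, -0.7414) = 57.5533


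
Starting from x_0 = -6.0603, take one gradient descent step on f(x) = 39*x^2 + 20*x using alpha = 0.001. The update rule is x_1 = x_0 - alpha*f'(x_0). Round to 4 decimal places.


We compute the gradient at x_0 and apply the update.
f'(x) = 78*x + 20
f'(-6.0603) = 78*-6.0603 + 20 = -452.7034
x_1 = -6.0603 - 0.001*-452.7034 = -5.6076


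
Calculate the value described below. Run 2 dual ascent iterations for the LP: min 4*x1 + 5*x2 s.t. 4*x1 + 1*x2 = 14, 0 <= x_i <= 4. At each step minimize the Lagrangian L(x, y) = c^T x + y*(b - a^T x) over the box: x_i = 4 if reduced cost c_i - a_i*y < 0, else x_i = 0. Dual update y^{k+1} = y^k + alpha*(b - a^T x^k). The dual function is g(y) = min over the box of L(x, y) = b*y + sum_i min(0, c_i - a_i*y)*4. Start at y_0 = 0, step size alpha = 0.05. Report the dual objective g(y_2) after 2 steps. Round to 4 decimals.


Dual ascent for LP: min 4*x1 + 5*x2, 4*x1 + 1*x2 = 14, 0 <= x_i <= 4
Step 1: y^k = 0.0, reduced costs: (4.0, 5.0)
  x^k = (0.0, 0.0), subgradient = b - a^T x = 14.0
  y^{k+1} = 0.0 + 0.05*14.0 = 0.7
Step 2: y^k = 0.7, reduced costs: (1.2, 4.3)
  x^k = (0.0, 0.0), subgradient = b - a^T x = 14.0
  y^{k+1} = 0.7 + 0.05*14.0 = 1.4
Dual objective at y_2 = 1.4: reduced costs (-1.6, 3.6), box minimizer x = (4.0, 0.0)
g(y_2) = b*y + (c1 - a1*y)*x1 + (c2 - a2*y)*x2 = 14*1.4 + (-1.6)*4.0 + 3.6*0.0 = 19.6 - 6.4 + 0.0 = 13.2


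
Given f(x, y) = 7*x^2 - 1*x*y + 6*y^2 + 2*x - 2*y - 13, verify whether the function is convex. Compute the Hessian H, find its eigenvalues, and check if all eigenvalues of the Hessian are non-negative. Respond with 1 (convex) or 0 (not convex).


The Hessian of f(x,y) = 7*x^2 - 1*x*y + 6*y^2 + 2*x - 2*y - 13 is:
H = [[14, -1], [-1, 12]]
Trace = 14 + 12 = 26
Determinant = 14*12 - (-1)^2 = 167
Discriminant = (26)^2 - 4*167 = 8.0
Eigenvalues: lambda_1 = 11.5858, lambda_2 = 14.4142
The function is convex.

1


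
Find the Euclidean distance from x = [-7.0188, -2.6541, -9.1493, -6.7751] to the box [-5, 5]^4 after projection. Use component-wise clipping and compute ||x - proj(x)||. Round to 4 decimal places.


Project each component onto [-5, 5].
clip(-7.0188) = -5.0, clip(-2.6541) = -2.6541, clip(-9.1493) = -5.0, clip(-6.7751) = -5.0
Projection = [-5.0, -2.6541, -5.0, -5.0]
Squared diffs: [4.0756, 0.0, 17.2167, 3.151]
Distance = sqrt(24.4433) = 4.944


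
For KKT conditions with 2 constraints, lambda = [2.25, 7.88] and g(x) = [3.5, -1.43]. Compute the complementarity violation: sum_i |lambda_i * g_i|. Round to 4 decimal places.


KKT complementary slackness check:
lambda_1 * g_1 = 2.25 * 3.5 = 7.875
lambda_2 * g_2 = 7.88 * -1.43 = -11.2684
Total violation = 7.875 + 11.2684 = 19.1434


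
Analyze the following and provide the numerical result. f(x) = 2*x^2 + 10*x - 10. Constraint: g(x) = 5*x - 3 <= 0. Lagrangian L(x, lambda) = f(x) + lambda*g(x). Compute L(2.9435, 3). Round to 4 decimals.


Step 1: Evaluate f(x).
f(2.9435) = 2*2.9435^2 + 10*2.9435 - 10 = 36.7634
Step 2: Evaluate g(x).
g(2.9435) = 5*2.9435 - 3 = 11.7175
Step 3: Compute Lagrangian.
L = 36.7634 + 3*11.7175 = 71.9159


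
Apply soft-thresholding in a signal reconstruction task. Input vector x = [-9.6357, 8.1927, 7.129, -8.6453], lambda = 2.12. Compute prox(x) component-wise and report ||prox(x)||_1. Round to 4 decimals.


Soft-thresholding with lambda = 2.12:
prox(-9.6357) = sign(-9.6357)*max(|-9.6357| - 2.12, 0) = -7.5157
prox(8.1927) = sign(8.1927)*max(|8.1927| - 2.12, 0) = 6.0727
prox(7.129) = sign(7.129)*max(|7.129| - 2.12, 0) = 5.009
prox(-8.6453) = sign(-8.6453)*max(|-8.6453| - 2.12, 0) = -6.5253
prox(x) = [-7.5157, 6.0727, 5.009, -6.5253]
||prox(x)||_1 = 7.5157 + 6.0727 + 5.009 + 6.5253 = 25.1227


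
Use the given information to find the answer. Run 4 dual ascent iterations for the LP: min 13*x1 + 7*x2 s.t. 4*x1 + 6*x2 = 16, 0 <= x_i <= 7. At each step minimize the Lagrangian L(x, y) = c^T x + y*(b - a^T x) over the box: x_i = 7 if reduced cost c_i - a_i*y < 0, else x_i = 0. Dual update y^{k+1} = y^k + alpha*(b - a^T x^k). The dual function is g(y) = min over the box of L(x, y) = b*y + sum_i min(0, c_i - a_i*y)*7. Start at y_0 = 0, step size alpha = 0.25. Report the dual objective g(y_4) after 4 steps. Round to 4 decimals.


Dual ascent for LP: min 13*x1 + 7*x2, 4*x1 + 6*x2 = 16, 0 <= x_i <= 7
Step 1: y^k = 0.0, reduced costs: (13.0, 7.0)
  x^k = (0.0, 0.0), subgradient = b - a^T x = 16.0
  y^{k+1} = 0.0 + 0.25*16.0 = 4.0
Step 2: y^k = 4.0, reduced costs: (-3.0, -17.0)
  x^k = (7.0, 7.0), subgradient = b - a^T x = -54.0
  y^{k+1} = 4.0 + 0.25*-54.0 = -9.5
Step 3: y^k = -9.5, reduced costs: (51.0, 64.0)
  x^k = (0.0, 0.0), subgradient = b - a^T x = 16.0
  y^{k+1} = -9.5 + 0.25*16.0 = -5.5
Step 4: y^k = -5.5, reduced costs: (35.0, 40.0)
  x^k = (0.0, 0.0), subgradient = b - a^T x = 16.0
  y^{k+1} = -5.5 + 0.25*16.0 = -1.5
Dual objective at y_4 = -1.5: reduced costs (19.0, 16.0), box minimizer x = (0.0, 0.0)
g(y_4) = b*y + (c1 - a1*y)*x1 + (c2 - a2*y)*x2 = 16*(-1.5) + 19.0*0.0 + 16.0*0.0 = -24.0 + 0.0 + 0.0 = -24.0


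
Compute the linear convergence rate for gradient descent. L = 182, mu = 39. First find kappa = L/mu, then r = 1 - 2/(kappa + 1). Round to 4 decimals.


Step 1: Compute the condition number.
kappa = L/mu = 182/39 = 4.6667
Step 2: Compute the convergence rate.
r = 1 - 2/(kappa + 1) = 1 - 2*mu/(L + mu) = (L - mu)/(L + mu) = 143/221 = 0.6471


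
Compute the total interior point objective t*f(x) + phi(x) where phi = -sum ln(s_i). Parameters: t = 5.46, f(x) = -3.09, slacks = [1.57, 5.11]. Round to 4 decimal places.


Step 1: Compute log-barrier.
ln values: [0.4511, 1.6312]
phi = -(0.4511 + 1.6312) = -2.0823
Step 2: Compute augmented objective.
t*f(x) = 5.46*-3.09 = -16.8714
Total = -16.8714 - 2.0823 = -18.9537


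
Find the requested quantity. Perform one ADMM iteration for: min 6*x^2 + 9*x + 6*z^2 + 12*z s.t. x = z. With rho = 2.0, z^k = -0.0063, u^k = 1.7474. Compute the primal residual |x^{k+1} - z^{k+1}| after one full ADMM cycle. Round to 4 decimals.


ADMM iteration with rho = 2.0, z^k = -0.0063, u^k = 1.7474
Step 1: x-update.
Minimize 6*x^2 + 9*x + (2.0/2)*(x + 0.0063 + 1.7474)^2
FOC: (2*6 + 2.0)*x = -9 + 2.0*(-0.0063 - 1.7474)
x^{k+1} = -0.8934
Step 2: z-update.
Minimize 6*z^2 + 12*z + (2.0/2)*(-0.8934 - z + 1.7474)^2
FOC: (2*6 + 2.0)*z = -12 + 2.0*(-0.8934 + 1.7474)
z^{k+1} = -0.7351
Step 3: u-update.
u^{k+1} = 1.7474 - 0.8934 + 0.7351 = 1.5892
Step 4: Primal residual = |-0.8934 + 0.7351| = 0.1582


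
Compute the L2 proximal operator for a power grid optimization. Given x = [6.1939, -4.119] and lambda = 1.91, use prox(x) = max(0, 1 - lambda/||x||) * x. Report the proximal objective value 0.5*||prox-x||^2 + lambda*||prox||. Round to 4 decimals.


Step 1: Compute ||x||.
||x|| = 7.4385
Step 2: Compute scaling factor.
scale = max(0, 1 - 1.91/7.4385) = 0.7432
Step 3: prox(x) = [4.6035, -3.0613]
||prox(x)|| = 5.5285
Step 4: Proximal objective.
0.5*||prox-x||^2 = 1.8241
lambda*||prox|| = 10.5594
Total = 12.3834


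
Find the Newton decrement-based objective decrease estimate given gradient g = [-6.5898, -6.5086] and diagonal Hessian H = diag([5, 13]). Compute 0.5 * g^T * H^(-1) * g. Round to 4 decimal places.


Step 1: H is diagonal, so H^(-1) * g = [-1.318, -0.5007].
Step 2: g^T H^(-1) g = sum_i g_i^2 / H_ii
  = (-6.5898)^2/5 + (-6.5086)^2/13
  = 8.6851 + 3.2586 = 11.9437
Step 3: Objective decrease = 0.5 * g^T H^(-1) g = 5.9718


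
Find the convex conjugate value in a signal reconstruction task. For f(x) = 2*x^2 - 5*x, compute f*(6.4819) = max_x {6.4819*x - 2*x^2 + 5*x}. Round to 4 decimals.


f*(y) = sup_x {y*x - a*x^2 - b*x} = sup_x {(y-b)*x - a*x^2}
FOC: (y - b) - 2a*x = 0 => x* = (y - b)/(2a)
x* = (6.4819 + 5)/(2*2) = 2.8705
f*(6.4819) = (y-b)^2/(4a) = (6.4819 + 5)^2/(4*2)
= 131.834/8 = 16.4793


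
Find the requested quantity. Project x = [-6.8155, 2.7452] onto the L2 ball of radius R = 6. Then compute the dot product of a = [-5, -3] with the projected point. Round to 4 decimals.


Step 1: Compute ||x|| (intermediates to 6 decimals).
||x|| = sqrt((-6.8155)^2 + 2.7452^2) = 7.347596
Step 2: Project.
Since ||x|| > R, scale = R/||x|| = 6/7.347596 = 0.816594, proj(x) = scale * x
proj(x) = [-5.565496, 2.241714]
Step 3: Dot product.
a^T * proj(x) = -5*(-5.565496) - 3*2.241714 = 21.1023


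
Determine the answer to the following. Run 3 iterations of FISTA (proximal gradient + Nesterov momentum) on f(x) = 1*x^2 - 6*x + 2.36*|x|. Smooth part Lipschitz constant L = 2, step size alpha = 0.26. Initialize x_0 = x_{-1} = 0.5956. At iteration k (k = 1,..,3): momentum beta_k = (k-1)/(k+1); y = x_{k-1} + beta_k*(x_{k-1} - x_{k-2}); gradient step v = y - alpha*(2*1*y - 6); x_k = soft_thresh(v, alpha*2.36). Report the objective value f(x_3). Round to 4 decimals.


FISTA on f(x) = 1*x^2 - 6*x + 2.36*|x|
L = 2, alpha = 0.26
Iteration 1: beta = 0.0, y = 0.5956 + 0.0*(0.5956 - 0.5956) = 0.5956
  grad(y) = -4.8088, v = y - alpha*grad = 1.8459
  prox(v) = soft_thresh(1.8459, 0.6136) = 1.2323
Iteration 2: beta = 0.3333, y = 1.2323 + 0.3333*(1.2323 - 0.5956) = 1.4445
  grad(y) = -3.111, v = y - alpha*grad = 2.2534
  prox(v) = soft_thresh(2.2534, 0.6136) = 1.6398
Iteration 3: beta = 0.5, y = 1.6398 + 0.5*(1.6398 - 1.2323) = 1.8435
  grad(y) = -2.313, v = y - alpha*grad = 2.4449
  prox(v) = soft_thresh(2.4449, 0.6136) = 1.8313
f(x_3) = 1*1.8313^2 - 6*1.8313 + 2.36*|1.8313| = -3.3123


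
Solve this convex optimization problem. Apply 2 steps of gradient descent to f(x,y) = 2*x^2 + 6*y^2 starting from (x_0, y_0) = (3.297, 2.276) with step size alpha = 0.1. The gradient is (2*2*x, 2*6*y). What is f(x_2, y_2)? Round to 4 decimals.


Gradient descent on f(x,y) = 2*x^2 + 6*y^2.
Starting point: (3.297, 2.276), alpha = 0.1
Step 1: grad_x = 2*2*3.297 = 13.188, grad_y = 2*6*2.276 = 27.312
  x_1 = 3.297 - 0.1*13.188 = 1.9782
  y_1 = 2.276 - 0.1*27.312 = -0.4552
Step 2: grad_x = 2*2*1.9782 = 7.9128, grad_y = 2*6*-0.4552 = -5.4624
  x_2 = 1.9782 - 0.1*7.9128 = 1.1869
  y_2 = -0.4552 - 0.1*-5.4624 = 0.091
f(1.1869, 0.091) = 2*1.1869^2 + 6*0.091^2 = 2.8673


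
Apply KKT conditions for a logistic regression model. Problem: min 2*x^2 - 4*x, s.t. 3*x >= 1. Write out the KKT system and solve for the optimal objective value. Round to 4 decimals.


Step 1: Try lambda = 0 (constraint inactive).
Stationarity: 2*2*x - 4 = 0
x* = 4/(2*2) = 1.0
Check constraint: 3*1.0 = 3.0 >= 1 -- satisfied.
Step 2: Compute optimal value.
f(x*) = 2*1.0^2 - 4*1.0 = -2.0


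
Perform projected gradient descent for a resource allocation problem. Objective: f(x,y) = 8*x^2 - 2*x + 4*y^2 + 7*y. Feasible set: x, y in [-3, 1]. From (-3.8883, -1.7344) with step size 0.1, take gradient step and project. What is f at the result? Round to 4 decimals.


Step 1: Compute gradient at (-3.8883, -1.7344).
grad_x = 2*8*-3.8883 - 2 = -64.2128
grad_y = 2*4*-1.7344 + 7 = -6.8752
Step 2: Gradient step.
x_raw = -3.8883 - 0.1*-64.2128 = 2.533
y_raw = -1.7344 - 0.1*-6.8752 = -1.0469
Step 3: Project onto [-3, 1].
x_proj = clip(2.533) = 1.0
y_proj = clip(-1.0469) = -1.0469
Step 4: Evaluate f.
f(1.0, -1.0469) = 3.0557


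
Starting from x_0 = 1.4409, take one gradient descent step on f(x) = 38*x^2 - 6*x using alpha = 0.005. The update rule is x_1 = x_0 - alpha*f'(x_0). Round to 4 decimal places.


We compute the gradient at x_0 and apply the update.
f'(x) = 76*x - 6
f'(1.4409) = 76*1.4409 - 6 = 103.5084
x_1 = 1.4409 - 0.005*103.5084 = 0.9234


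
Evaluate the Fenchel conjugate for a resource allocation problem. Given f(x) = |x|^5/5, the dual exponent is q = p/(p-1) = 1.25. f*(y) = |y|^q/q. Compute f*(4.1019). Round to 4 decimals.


The conjugate exponent q satisfies 1/p + 1/q = 1.
p = 5, so q = 5/(5 - 1) = 1.25
|y|^q = 4.1019^1.25 = 5.8376
f*(4.1019) = 5.8376 / 1.25 = 4.67


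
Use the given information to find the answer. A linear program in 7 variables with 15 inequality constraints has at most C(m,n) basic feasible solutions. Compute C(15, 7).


Each vertex corresponds to some choice of n active constraints out of m, so the number of vertices is at most C(m, n) = m! / (n!(m-n)!).
m = 15, n = 7
Numerator: 15 * 14 * 13 * 12 * 11 * 10 * 9
Denominator: 7! = 5040
C(15, 7) = 6435


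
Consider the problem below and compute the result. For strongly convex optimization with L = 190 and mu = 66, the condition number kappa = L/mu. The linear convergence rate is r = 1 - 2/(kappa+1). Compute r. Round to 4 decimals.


Step 1: Compute the condition number.
kappa = L/mu = 190/66 = 2.8788
Step 2: Compute the convergence rate.
r = 1 - 2/(kappa + 1) = 1 - 2*mu/(L + mu) = (L - mu)/(L + mu) = 124/256 = 0.4844
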